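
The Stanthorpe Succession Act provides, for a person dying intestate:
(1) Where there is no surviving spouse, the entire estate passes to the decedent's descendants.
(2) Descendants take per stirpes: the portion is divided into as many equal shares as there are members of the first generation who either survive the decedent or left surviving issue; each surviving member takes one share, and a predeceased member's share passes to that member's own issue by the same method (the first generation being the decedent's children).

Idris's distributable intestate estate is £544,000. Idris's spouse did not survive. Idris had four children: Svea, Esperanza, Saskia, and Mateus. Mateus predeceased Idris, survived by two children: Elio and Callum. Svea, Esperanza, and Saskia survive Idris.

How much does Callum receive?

The entire £544,000 passes to the descendants.
That amount (£544,000) is divided into 4 shares of £136,000: Svea, Esperanza, and Saskia each take £136,000; Mateus's £136,000 share passes to Mateus's issue.
Mateus's share (£136,000) is divided into 2 shares of £68,000: Elio and Callum each take £68,000.

Callum receives £68,000.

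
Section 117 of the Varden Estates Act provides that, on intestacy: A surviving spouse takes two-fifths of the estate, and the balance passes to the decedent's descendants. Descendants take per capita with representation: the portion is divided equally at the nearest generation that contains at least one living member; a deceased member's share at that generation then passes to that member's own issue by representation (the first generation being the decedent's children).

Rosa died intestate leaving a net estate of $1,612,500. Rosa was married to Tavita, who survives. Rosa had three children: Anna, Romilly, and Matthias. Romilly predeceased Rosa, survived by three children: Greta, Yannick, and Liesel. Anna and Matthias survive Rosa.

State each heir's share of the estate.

Tavita takes two-fifths of $1,612,500 = $645,000. The remaining $967,500 passes to the descendants.
The descendants' portion ($967,500) is divided into 3 shares of $322,500: Anna and Matthias each take $322,500; Romilly's $322,500 share passes to Romilly's issue.
Romilly's share ($322,500) is divided into 3 shares of $107,500: Greta, Yannick, and Liesel each take $107,500.

Tavita: $645,000; Anna: $322,500; Greta: $107,500; Yannick: $107,500; Liesel: $107,500; Matthias: $322,500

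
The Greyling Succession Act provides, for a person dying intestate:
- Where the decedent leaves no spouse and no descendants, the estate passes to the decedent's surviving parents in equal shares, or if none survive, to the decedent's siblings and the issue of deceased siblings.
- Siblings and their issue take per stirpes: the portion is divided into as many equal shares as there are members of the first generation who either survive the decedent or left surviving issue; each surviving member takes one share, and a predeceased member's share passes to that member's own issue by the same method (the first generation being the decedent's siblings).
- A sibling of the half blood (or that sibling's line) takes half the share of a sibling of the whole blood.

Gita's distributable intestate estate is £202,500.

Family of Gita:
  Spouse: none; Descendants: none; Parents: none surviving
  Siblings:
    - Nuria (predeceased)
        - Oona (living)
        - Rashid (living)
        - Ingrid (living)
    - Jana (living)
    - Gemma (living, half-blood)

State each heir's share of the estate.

Oona: £27,000; Rashid: £27,000; Ingrid: £27,000; Jana: £81,000; Gemma: £40,500

The entire £202,500 passes to the siblings and their issue.
Counting each half-blood sibling's line as half a unit, there are 5/2 units in £202,500, so one unit is £81,000. Whole-blood lines (Nuria and Jana) take £81,000 each; half-blood lines (Gemma) take £40,500 each.
Nuria's share (£81,000) is divided into 3 shares of £27,000: Oona, Rashid, and Ingrid each take £27,000.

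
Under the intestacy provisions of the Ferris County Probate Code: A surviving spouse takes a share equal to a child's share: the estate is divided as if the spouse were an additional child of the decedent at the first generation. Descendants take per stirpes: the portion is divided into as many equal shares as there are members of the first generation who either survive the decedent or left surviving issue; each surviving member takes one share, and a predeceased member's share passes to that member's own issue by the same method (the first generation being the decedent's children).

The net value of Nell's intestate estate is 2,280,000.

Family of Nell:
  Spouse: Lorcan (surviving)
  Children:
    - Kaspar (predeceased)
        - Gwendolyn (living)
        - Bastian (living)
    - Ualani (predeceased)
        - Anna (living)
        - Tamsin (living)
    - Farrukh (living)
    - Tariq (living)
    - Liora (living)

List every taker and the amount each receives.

The spouse counts as an additional share at the children's level, so there are 6 primary shares of 380,000. Lorcan takes one such share (380,000).
The children's combined portion (1,900,000) is divided into 5 shares of 380,000: Farrukh, Tariq, and Liora each take 380,000; Kaspar's 380,000 share passes to Kaspar's issue; Ualani's 380,000 share passes to Ualani's issue.
Kaspar's share (380,000) is divided into 2 shares of 190,000: Gwendolyn and Bastian each take 190,000.
Ualani's share (380,000) is divided into 2 shares of 190,000: Anna and Tamsin each take 190,000.

Lorcan: 380,000; Gwendolyn: 190,000; Bastian: 190,000; Anna: 190,000; Tamsin: 190,000; Farrukh: 380,000; Tariq: 380,000; Liora: 380,000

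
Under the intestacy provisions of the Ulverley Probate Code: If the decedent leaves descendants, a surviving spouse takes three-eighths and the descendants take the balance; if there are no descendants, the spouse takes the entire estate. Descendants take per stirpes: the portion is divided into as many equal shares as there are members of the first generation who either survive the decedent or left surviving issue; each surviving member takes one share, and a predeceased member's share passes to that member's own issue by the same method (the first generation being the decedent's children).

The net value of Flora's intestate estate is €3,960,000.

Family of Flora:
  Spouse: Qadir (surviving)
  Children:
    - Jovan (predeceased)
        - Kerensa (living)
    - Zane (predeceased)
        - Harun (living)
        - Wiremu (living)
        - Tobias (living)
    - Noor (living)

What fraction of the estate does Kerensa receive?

Kerensa receives 5/24 of the estate.

Qadir takes three-eighths of €3,960,000 = €1,485,000. The remaining €2,475,000 passes to the descendants.
The descendants' portion (€2,475,000) is divided into 3 shares of €825,000: Noor takes €825,000; Jovan's €825,000 share passes to Jovan's issue; Zane's €825,000 share passes to Zane's issue.
Jovan's share (€825,000) passes entirely to Kerensa.
Zane's share (€825,000) is divided into 3 shares of €275,000: Harun, Wiremu, and Tobias each take €275,000.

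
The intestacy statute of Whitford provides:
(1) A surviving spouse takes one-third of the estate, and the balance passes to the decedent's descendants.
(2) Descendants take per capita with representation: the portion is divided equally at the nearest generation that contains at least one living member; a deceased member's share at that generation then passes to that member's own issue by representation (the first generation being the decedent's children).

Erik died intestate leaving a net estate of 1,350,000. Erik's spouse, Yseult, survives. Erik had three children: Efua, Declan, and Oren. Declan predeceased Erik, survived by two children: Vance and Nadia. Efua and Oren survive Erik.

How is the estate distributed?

Yseult takes one-third of 1,350,000 = 450,000. The remaining 900,000 passes to the descendants.
The descendants' portion (900,000) is divided into 3 shares of 300,000: Efua and Oren each take 300,000; Declan's 300,000 share passes to Declan's issue.
Declan's share (300,000) is divided into 2 shares of 150,000: Vance and Nadia each take 150,000.

Yseult: 450,000; Efua: 300,000; Vance: 150,000; Nadia: 150,000; Oren: 300,000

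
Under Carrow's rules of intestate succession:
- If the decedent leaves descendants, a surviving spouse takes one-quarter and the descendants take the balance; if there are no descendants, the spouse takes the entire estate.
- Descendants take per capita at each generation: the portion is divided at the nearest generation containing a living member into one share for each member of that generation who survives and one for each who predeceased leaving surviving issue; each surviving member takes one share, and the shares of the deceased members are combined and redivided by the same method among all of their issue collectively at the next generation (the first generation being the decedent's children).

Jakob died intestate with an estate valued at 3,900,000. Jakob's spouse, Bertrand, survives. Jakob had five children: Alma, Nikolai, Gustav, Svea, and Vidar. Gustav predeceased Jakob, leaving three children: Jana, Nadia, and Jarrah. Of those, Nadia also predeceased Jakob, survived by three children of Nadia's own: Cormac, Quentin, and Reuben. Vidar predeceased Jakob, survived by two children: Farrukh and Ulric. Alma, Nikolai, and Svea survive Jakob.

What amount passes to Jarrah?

Jarrah receives 234,000.

Bertrand takes one-quarter of 3,900,000 = 975,000. The remaining 2,925,000 passes to the descendants.
The descendants' portion (2,925,000) is divided at the children's generation into 5 shares of 585,000. Alma, Nikolai, and Svea each take 585,000. The 2 shares of the deceased (Gustav and Vidar) are combined into a pool of 1,170,000.
That pool (1,170,000) is divided at the grandchildren's generation into 5 shares of 234,000. Jana, Jarrah, Farrukh, and Ulric each take 234,000. The remaining share for the deceased Nadia (234,000) is carried to the next generation.
That pool (234,000) is divided at the great-grandchildren's generation equally among Cormac, Quentin, and Reuben: 78,000 each.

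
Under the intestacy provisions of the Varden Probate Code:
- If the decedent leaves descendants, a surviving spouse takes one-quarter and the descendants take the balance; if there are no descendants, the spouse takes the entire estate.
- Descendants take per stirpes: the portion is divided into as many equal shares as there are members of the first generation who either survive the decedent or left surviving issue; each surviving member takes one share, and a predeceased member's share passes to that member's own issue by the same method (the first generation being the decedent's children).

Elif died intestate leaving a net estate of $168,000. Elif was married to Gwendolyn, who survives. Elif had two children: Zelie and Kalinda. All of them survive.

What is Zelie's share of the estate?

Gwendolyn takes one-quarter of $168,000 = $42,000. The remaining $126,000 passes to the descendants.
The descendants' portion ($126,000) is divided into 2 shares of $63,000: Zelie and Kalinda each take $63,000.

Zelie receives $63,000.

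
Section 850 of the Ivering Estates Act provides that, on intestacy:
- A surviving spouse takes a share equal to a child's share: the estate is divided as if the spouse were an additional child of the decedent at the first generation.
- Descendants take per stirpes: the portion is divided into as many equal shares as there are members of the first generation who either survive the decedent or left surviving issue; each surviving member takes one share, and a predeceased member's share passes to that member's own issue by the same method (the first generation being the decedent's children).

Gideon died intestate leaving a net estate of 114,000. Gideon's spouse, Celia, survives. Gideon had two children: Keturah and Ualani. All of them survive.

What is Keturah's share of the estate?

The spouse counts as an additional share at the children's level, so there are 3 primary shares of 38,000. Celia takes one such share (38,000).
The children's combined portion (76,000) is divided into 2 shares of 38,000: Keturah and Ualani each take 38,000.

Keturah receives 38,000.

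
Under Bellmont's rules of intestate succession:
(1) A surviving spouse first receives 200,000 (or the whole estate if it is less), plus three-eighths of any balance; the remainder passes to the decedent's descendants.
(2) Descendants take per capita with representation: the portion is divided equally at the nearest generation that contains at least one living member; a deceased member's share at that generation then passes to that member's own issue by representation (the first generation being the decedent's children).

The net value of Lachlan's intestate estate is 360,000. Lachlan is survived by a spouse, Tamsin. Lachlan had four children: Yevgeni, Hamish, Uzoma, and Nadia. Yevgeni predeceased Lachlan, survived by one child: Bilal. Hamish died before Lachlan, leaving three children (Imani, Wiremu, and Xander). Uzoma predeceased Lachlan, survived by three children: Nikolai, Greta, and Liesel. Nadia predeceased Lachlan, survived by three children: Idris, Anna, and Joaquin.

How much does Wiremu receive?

Tamsin first takes 200,000, leaving a balance of 160,000. Tamsin then takes three-eighths of the balance (60,000), for a total of 260,000. The remaining 100,000 passes to the descendants.
No child survives, so the initial division is made at the grandchildren's generation.
The descendants' portion (100,000) is divided into 10 shares of 10,000: Bilal, Imani, Wiremu, Xander, Nikolai, Greta, Liesel, Idris, Anna, and Joaquin each take 10,000.

Wiremu receives 10,000.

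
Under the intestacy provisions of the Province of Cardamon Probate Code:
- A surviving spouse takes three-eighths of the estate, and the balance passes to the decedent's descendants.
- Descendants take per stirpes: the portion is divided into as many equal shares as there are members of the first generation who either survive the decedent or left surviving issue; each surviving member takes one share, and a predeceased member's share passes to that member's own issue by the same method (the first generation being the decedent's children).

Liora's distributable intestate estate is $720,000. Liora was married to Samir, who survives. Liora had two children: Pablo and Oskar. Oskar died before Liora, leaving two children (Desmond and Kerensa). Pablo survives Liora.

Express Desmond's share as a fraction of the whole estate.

Desmond receives 5/32 of the estate.

Samir takes three-eighths of $720,000 = $270,000. The remaining $450,000 passes to the descendants.
The descendants' portion ($450,000) is divided into 2 shares of $225,000: Pablo takes $225,000; Oskar's $225,000 share passes to Oskar's issue.
Oskar's share ($225,000) is divided into 2 shares of $112,500: Desmond and Kerensa each take $112,500.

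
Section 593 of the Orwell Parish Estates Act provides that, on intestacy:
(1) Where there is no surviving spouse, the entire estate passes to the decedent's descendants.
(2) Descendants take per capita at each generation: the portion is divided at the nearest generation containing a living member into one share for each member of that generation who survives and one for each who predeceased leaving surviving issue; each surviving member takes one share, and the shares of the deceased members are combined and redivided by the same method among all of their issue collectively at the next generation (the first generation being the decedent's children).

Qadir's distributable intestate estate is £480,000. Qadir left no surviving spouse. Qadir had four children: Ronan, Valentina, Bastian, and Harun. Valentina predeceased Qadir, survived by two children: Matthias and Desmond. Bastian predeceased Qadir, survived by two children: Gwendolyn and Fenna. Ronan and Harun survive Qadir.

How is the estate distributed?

The entire £480,000 passes to the descendants.
That amount (£480,000) is divided at the children's generation into 4 shares of £120,000. Ronan and Harun each take £120,000. The 2 shares of the deceased (Valentina and Bastian) are combined into a pool of £240,000.
That pool (£240,000) is divided at the grandchildren's generation equally among Matthias, Desmond, Gwendolyn, and Fenna: £60,000 each.

Ronan: £120,000; Matthias: £60,000; Desmond: £60,000; Gwendolyn: £60,000; Fenna: £60,000; Harun: £120,000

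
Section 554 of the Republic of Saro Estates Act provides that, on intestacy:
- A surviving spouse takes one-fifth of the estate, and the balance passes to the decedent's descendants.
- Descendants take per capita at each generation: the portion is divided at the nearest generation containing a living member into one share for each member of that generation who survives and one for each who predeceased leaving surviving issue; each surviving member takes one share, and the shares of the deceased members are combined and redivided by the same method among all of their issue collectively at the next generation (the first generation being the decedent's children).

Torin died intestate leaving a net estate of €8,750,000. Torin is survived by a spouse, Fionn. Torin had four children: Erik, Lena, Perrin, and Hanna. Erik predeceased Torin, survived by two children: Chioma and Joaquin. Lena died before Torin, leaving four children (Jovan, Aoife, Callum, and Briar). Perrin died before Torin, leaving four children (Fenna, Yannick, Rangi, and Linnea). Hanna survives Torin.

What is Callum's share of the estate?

Fionn takes one-fifth of €8,750,000 = €1,750,000. The remaining €7,000,000 passes to the descendants.
The descendants' portion (€7,000,000) is divided at the children's generation into 4 shares of €1,750,000. Hanna takes €1,750,000. The 3 shares of the deceased (Erik, Lena, and Perrin) are combined into a pool of €5,250,000.
That pool (€5,250,000) is divided at the grandchildren's generation equally among Chioma, Joaquin, Jovan, Aoife, Callum, Briar, Fenna, Yannick, Rangi, and Linnea: €525,000 each.

Callum receives €525,000.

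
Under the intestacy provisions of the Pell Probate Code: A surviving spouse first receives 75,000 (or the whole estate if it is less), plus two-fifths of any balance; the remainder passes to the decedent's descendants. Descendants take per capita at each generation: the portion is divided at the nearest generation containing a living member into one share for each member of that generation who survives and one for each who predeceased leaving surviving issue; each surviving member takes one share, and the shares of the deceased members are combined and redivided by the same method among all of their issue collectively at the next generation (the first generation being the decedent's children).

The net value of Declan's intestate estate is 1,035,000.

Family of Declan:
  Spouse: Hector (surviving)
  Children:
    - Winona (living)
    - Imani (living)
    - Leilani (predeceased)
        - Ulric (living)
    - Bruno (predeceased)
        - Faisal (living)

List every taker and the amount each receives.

Hector first takes 75,000, leaving a balance of 960,000. Hector then takes two-fifths of the balance (384,000), for a total of 459,000. The remaining 576,000 passes to the descendants.
The descendants' portion (576,000) is divided at the children's generation into 4 shares of 144,000. Winona and Imani each take 144,000. The 2 shares of the deceased (Leilani and Bruno) are combined into a pool of 288,000.
That pool (288,000) is divided at the grandchildren's generation equally among Ulric and Faisal: 144,000 each.

Hector: 459,000; Winona: 144,000; Imani: 144,000; Ulric: 144,000; Faisal: 144,000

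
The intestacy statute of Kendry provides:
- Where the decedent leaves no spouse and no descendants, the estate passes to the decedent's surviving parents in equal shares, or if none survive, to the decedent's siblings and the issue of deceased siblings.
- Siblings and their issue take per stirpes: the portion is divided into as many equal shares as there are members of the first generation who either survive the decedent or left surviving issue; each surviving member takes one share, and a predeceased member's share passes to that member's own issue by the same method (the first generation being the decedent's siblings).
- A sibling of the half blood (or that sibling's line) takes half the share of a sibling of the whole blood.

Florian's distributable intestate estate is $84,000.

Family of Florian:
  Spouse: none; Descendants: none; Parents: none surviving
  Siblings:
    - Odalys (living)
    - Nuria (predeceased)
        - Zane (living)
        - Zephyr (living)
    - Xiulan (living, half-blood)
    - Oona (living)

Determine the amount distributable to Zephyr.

The entire $84,000 passes to the siblings and their issue.
Counting each half-blood sibling's line as half a unit, there are 7/2 units in $84,000, so one unit is $24,000. Whole-blood lines (Odalys, Nuria, and Oona) take $24,000 each; half-blood lines (Xiulan) take $12,000 each.
Nuria's share ($24,000) is divided into 2 shares of $12,000: Zane and Zephyr each take $12,000.

Zephyr receives $12,000.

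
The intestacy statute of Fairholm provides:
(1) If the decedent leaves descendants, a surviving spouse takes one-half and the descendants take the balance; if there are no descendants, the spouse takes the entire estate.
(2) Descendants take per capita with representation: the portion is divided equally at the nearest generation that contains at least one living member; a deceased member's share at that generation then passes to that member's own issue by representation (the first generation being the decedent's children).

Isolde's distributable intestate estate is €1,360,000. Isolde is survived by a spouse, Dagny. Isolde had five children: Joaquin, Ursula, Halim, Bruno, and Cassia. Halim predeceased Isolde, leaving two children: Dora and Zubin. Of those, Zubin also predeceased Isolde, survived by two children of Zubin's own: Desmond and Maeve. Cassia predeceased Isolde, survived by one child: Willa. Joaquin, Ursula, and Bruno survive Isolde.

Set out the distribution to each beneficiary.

Dagny: €680,000; Joaquin: €136,000; Ursula: €136,000; Dora: €68,000; Desmond: €34,000; Maeve: €34,000; Bruno: €136,000; Willa: €136,000

Dagny takes one-half of €1,360,000 = €680,000. The remaining €680,000 passes to the descendants.
The descendants' portion (€680,000) is divided into 5 shares of €136,000: Joaquin, Ursula, and Bruno each take €136,000; Halim's €136,000 share passes to Halim's issue; Cassia's €136,000 share passes to Cassia's issue.
Halim's share (€136,000) is divided into 2 shares of €68,000: Dora takes €68,000; Zubin's €68,000 share passes to Zubin's issue.
Zubin's share (€68,000) is divided into 2 shares of €34,000: Desmond and Maeve each take €34,000.
Cassia's share (€136,000) passes entirely to Willa.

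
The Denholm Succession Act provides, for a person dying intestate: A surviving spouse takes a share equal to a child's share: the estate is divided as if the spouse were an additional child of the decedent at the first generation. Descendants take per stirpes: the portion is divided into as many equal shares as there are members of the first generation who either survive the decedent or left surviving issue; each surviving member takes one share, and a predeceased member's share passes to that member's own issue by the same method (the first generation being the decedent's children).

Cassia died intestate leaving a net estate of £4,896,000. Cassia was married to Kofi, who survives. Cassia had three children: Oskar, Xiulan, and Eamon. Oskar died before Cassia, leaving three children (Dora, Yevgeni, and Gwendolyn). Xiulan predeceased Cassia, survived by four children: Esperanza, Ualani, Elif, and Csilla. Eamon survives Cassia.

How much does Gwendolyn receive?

The spouse counts as an additional share at the children's level, so there are 4 primary shares of £1,224,000. Kofi takes one such share (£1,224,000).
The children's combined portion (£3,672,000) is divided into 3 shares of £1,224,000: Eamon takes £1,224,000; Oskar's £1,224,000 share passes to Oskar's issue; Xiulan's £1,224,000 share passes to Xiulan's issue.
Oskar's share (£1,224,000) is divided into 3 shares of £408,000: Dora, Yevgeni, and Gwendolyn each take £408,000.
Xiulan's share (£1,224,000) is divided into 4 shares of £306,000: Esperanza, Ualani, Elif, and Csilla each take £306,000.

Gwendolyn receives £408,000.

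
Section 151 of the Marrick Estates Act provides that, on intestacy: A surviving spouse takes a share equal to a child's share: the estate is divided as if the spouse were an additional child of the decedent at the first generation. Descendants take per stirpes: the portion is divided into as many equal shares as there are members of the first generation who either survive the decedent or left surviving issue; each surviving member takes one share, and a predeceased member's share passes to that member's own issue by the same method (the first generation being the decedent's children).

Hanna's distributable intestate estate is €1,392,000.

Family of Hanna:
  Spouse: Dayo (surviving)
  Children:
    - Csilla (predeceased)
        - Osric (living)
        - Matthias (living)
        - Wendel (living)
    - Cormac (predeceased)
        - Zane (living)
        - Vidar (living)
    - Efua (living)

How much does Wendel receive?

Wendel receives €116,000.

The spouse counts as an additional share at the children's level, so there are 4 primary shares of €348,000. Dayo takes one such share (€348,000).
The children's combined portion (€1,044,000) is divided into 3 shares of €348,000: Efua takes €348,000; Csilla's €348,000 share passes to Csilla's issue; Cormac's €348,000 share passes to Cormac's issue.
Csilla's share (€348,000) is divided into 3 shares of €116,000: Osric, Matthias, and Wendel each take €116,000.
Cormac's share (€348,000) is divided into 2 shares of €174,000: Zane and Vidar each take €174,000.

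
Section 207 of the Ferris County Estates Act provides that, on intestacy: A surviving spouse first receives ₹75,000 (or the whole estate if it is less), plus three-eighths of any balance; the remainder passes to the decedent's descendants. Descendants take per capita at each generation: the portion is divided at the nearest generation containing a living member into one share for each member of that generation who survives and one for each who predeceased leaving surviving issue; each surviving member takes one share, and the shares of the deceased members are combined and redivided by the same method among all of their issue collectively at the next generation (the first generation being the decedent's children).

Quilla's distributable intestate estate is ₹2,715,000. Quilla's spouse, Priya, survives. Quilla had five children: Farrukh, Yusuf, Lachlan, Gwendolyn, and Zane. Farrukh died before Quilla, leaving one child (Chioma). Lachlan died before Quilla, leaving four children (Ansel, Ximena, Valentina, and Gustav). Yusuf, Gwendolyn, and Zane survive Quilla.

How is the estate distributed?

Priya: ₹1,065,000; Chioma: ₹132,000; Yusuf: ₹330,000; Ansel: ₹132,000; Ximena: ₹132,000; Valentina: ₹132,000; Gustav: ₹132,000; Gwendolyn: ₹330,000; Zane: ₹330,000

Priya first takes ₹75,000, leaving a balance of ₹2,640,000. Priya then takes three-eighths of the balance (₹990,000), for a total of ₹1,065,000. The remaining ₹1,650,000 passes to the descendants.
The descendants' portion (₹1,650,000) is divided at the children's generation into 5 shares of ₹330,000. Yusuf, Gwendolyn, and Zane each take ₹330,000. The 2 shares of the deceased (Farrukh and Lachlan) are combined into a pool of ₹660,000.
That pool (₹660,000) is divided at the grandchildren's generation equally among Chioma, Ansel, Ximena, Valentina, and Gustav: ₹132,000 each.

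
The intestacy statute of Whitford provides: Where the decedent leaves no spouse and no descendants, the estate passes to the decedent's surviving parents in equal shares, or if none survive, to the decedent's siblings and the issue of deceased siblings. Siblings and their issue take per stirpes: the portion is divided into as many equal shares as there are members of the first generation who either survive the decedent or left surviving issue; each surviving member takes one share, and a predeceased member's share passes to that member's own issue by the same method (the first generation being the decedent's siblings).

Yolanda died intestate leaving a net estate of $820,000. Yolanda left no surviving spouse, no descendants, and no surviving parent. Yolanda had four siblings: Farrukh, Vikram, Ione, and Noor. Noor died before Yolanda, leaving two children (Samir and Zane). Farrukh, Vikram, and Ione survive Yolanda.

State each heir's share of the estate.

Farrukh: $205,000; Vikram: $205,000; Ione: $205,000; Samir: $102,500; Zane: $102,500

The entire $820,000 passes to the siblings and their issue.
That amount ($820,000) is divided into 4 shares of $205,000: Farrukh, Vikram, and Ione each take $205,000; Noor's $205,000 share passes to Noor's issue.
Noor's share ($205,000) is divided into 2 shares of $102,500: Samir and Zane each take $102,500.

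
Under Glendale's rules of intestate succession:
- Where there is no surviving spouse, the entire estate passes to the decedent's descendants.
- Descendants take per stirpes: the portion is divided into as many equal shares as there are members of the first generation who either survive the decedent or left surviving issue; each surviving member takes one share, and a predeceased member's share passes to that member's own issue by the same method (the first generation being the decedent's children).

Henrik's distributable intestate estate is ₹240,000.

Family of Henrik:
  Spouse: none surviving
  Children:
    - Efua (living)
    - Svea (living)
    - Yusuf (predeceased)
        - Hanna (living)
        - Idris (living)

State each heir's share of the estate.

The entire ₹240,000 passes to the descendants.
That amount (₹240,000) is divided into 3 shares of ₹80,000: Efua and Svea each take ₹80,000; Yusuf's ₹80,000 share passes to Yusuf's issue.
Yusuf's share (₹80,000) is divided into 2 shares of ₹40,000: Hanna and Idris each take ₹40,000.

Efua: ₹80,000; Svea: ₹80,000; Hanna: ₹40,000; Idris: ₹40,000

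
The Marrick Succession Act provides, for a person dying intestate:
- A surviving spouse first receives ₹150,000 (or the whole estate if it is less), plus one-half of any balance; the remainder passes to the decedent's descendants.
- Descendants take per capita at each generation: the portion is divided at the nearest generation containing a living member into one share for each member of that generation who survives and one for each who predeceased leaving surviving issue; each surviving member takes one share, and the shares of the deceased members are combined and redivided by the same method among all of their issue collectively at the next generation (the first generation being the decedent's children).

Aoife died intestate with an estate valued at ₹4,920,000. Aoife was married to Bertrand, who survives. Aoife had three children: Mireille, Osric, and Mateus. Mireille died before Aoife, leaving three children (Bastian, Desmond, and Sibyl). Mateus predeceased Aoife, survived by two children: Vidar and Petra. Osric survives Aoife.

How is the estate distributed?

Bertrand first takes ₹150,000, leaving a balance of ₹4,770,000. Bertrand then takes one-half of the balance (₹2,385,000), for a total of ₹2,535,000. The remaining ₹2,385,000 passes to the descendants.
The descendants' portion (₹2,385,000) is divided at the children's generation into 3 shares of ₹795,000. Osric takes ₹795,000. The 2 shares of the deceased (Mireille and Mateus) are combined into a pool of ₹1,590,000.
That pool (₹1,590,000) is divided at the grandchildren's generation equally among Bastian, Desmond, Sibyl, Vidar, and Petra: ₹318,000 each.

Bertrand: ₹2,535,000; Bastian: ₹318,000; Desmond: ₹318,000; Sibyl: ₹318,000; Osric: ₹795,000; Vidar: ₹318,000; Petra: ₹318,000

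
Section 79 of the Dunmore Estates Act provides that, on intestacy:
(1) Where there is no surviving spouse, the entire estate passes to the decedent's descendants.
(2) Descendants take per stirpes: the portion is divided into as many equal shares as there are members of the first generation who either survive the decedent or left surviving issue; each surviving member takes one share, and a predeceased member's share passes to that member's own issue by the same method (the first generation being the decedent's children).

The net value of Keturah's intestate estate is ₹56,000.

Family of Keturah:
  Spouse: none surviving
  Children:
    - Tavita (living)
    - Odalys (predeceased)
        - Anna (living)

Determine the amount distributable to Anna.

The entire ₹56,000 passes to the descendants.
That amount (₹56,000) is divided into 2 shares of ₹28,000: Tavita takes ₹28,000; Odalys's ₹28,000 share passes to Odalys's issue.
Odalys's share (₹28,000) passes entirely to Anna.

Anna receives ₹28,000.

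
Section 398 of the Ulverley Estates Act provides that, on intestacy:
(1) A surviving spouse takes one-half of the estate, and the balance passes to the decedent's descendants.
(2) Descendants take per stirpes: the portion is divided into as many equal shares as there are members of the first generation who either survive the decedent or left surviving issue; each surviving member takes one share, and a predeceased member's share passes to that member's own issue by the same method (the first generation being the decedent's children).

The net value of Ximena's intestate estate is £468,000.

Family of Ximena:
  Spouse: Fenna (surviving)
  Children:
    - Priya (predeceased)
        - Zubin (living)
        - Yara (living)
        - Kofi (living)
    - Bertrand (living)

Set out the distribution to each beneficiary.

Fenna: £234,000; Zubin: £39,000; Yara: £39,000; Kofi: £39,000; Bertrand: £117,000

Fenna takes one-half of £468,000 = £234,000. The remaining £234,000 passes to the descendants.
The descendants' portion (£234,000) is divided into 2 shares of £117,000: Bertrand takes £117,000; Priya's £117,000 share passes to Priya's issue.
Priya's share (£117,000) is divided into 3 shares of £39,000: Zubin, Yara, and Kofi each take £39,000.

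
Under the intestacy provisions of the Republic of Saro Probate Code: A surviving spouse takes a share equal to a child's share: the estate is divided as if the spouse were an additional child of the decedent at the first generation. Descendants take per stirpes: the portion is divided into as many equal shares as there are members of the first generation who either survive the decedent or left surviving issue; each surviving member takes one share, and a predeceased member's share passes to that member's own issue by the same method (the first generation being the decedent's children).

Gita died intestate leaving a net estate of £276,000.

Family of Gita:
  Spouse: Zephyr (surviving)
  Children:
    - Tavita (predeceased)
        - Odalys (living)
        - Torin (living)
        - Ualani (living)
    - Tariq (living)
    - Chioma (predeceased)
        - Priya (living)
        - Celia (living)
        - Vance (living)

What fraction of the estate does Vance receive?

The spouse counts as an additional share at the children's level, so there are 4 primary shares of £69,000. Zephyr takes one such share (£69,000).
The children's combined portion (£207,000) is divided into 3 shares of £69,000: Tariq takes £69,000; Tavita's £69,000 share passes to Tavita's issue; Chioma's £69,000 share passes to Chioma's issue.
Tavita's share (£69,000) is divided into 3 shares of £23,000: Odalys, Torin, and Ualani each take £23,000.
Chioma's share (£69,000) is divided into 3 shares of £23,000: Priya, Celia, and Vance each take £23,000.

Vance receives 1/12 of the estate.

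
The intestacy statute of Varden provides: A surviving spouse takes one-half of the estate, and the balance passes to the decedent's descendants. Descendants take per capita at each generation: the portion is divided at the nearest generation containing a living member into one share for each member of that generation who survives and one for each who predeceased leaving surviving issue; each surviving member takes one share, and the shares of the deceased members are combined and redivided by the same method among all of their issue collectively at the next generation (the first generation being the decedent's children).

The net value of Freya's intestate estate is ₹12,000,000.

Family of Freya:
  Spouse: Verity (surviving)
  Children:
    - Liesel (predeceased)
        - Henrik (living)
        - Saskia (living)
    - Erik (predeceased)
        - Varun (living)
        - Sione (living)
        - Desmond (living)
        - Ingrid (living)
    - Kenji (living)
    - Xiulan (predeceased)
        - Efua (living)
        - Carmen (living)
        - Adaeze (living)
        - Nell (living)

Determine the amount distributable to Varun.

Verity takes one-half of ₹12,000,000 = ₹6,000,000. The remaining ₹6,000,000 passes to the descendants.
The descendants' portion (₹6,000,000) is divided at the children's generation into 4 shares of ₹1,500,000. Kenji takes ₹1,500,000. The 3 shares of the deceased (Liesel, Erik, and Xiulan) are combined into a pool of ₹4,500,000.
That pool (₹4,500,000) is divided at the grandchildren's generation equally among Henrik, Saskia, Varun, Sione, Desmond, Ingrid, Efua, Carmen, Adaeze, and Nell: ₹450,000 each.

Varun receives ₹450,000.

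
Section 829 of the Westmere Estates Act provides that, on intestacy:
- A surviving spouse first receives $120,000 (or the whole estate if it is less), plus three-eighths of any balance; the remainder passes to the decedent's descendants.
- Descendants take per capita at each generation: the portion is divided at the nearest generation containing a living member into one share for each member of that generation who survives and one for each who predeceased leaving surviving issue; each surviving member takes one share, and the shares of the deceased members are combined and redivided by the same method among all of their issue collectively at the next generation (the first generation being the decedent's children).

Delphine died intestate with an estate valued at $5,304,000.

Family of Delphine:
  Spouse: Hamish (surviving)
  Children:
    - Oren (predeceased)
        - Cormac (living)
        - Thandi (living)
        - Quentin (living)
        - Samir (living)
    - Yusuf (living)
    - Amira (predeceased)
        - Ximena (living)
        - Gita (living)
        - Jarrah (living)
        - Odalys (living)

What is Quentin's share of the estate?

Quentin receives $270,000.

Hamish first takes $120,000, leaving a balance of $5,184,000. Hamish then takes three-eighths of the balance ($1,944,000), for a total of $2,064,000. The remaining $3,240,000 passes to the descendants.
The descendants' portion ($3,240,000) is divided at the children's generation into 3 shares of $1,080,000. Yusuf takes $1,080,000. The 2 shares of the deceased (Oren and Amira) are combined into a pool of $2,160,000.
That pool ($2,160,000) is divided at the grandchildren's generation equally among Cormac, Thandi, Quentin, Samir, Ximena, Gita, Jarrah, and Odalys: $270,000 each.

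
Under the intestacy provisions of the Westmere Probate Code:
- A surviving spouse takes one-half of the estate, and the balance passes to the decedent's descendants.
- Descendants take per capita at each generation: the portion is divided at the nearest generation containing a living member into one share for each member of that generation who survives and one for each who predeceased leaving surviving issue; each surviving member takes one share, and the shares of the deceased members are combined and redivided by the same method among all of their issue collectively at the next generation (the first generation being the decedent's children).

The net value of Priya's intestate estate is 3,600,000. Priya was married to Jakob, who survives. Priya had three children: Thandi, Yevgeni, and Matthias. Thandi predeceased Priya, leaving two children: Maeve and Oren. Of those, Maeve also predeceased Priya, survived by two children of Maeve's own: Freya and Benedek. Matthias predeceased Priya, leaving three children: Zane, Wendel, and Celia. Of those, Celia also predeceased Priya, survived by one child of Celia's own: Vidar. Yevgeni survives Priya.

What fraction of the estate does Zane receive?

Zane receives 1/15 of the estate.

Jakob takes one-half of 3,600,000 = 1,800,000. The remaining 1,800,000 passes to the descendants.
The descendants' portion (1,800,000) is divided at the children's generation into 3 shares of 600,000. Yevgeni takes 600,000. The 2 shares of the deceased (Thandi and Matthias) are combined into a pool of 1,200,000.
That pool (1,200,000) is divided at the grandchildren's generation into 5 shares of 240,000. Oren, Zane, and Wendel each take 240,000. The 2 shares of the deceased (Maeve and Celia) are combined into a pool of 480,000.
That pool (480,000) is divided at the great-grandchildren's generation equally among Freya, Benedek, and Vidar: 160,000 each.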